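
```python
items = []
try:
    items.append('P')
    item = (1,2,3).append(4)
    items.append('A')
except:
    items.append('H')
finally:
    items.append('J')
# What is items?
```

Step-by-step execution trace:
1. try: `items.append('P')` → items = ['P'].
2. `item = (1,2,3).append(4)` raises AttributeError; `items.append('A')` is not reached.
3. bare `except` matches → `items.append('H')` → items = ['P', 'H'].
4. finally always runs: `items.append('J')` → items = ['P', 'H', 'J'].
Result: ['P', 'H', 'J']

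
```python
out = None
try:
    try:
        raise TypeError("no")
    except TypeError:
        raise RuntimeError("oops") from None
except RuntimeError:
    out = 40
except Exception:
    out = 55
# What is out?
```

Step-by-step execution trace:
1. Inner try raises TypeError; inner `except TypeError` catches it.
2. `raise RuntimeError(...) from None` raises RuntimeError (from None suppresses __context__, but the active exception is still RuntimeError).
3. Outer `except RuntimeError` matches → out = 40.
4. `except Exception` is not reached.
Result: 40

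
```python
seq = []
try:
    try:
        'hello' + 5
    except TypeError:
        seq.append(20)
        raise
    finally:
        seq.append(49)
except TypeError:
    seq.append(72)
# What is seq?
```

Step-by-step execution trace:
1. Inner try: `'hello' + 5` raises TypeError.
2. Inner `except TypeError` matches → `seq.append(20)` → seq = [20].
3. bare `raise` re-raises TypeError.
4. Inner `finally` runs during unwinding: `seq.append(49)` → seq = [20, 49].
5. Outer `except TypeError` matches → `seq.append(72)` → seq = [20, 49, 72].
Result: [20, 49, 72]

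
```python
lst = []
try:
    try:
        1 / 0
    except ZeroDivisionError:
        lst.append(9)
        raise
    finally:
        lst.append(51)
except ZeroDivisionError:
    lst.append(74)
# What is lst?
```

Step-by-step execution trace:
1. Inner try: `1 / 0` raises ZeroDivisionError.
2. Inner `except ZeroDivisionError` matches → `lst.append(9)` → lst = [9].
3. bare `raise` re-raises ZeroDivisionError.
4. Inner `finally` runs during unwinding: `lst.append(51)` → lst = [9, 51].
5. Outer `except ZeroDivisionError` matches → `lst.append(74)` → lst = [9, 51, 74].
Result: [9, 51, 74]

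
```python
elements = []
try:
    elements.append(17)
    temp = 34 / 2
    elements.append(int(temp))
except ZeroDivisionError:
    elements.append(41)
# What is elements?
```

Step-by-step execution trace:
1. try: `elements.append(17)` → elements = [17].
2. `temp = 34 / 2` → temp = 17.0. No exception raised.
3. `elements.append(int(temp))` → elements = [17, 17].
4. `except ZeroDivisionError` is skipped (no exception was raised).
Result: [17, 17]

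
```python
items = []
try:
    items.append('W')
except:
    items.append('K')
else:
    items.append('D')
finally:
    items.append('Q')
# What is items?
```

Step-by-step execution trace:
1. try: `items.append('W')` → items = ['W']. No exception raised.
2. `except` is skipped.
3. `else` runs: `items.append('D')` → items = ['W', 'D'].
4. `finally` always runs: `items.append('Q')` → items = ['W', 'D', 'Q'].
Result: ['W', 'D', 'Q']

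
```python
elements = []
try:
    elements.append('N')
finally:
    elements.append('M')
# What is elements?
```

Step-by-step execution trace:
1. try: `elements.append('N')` → elements = ['N'].
2. The try body completes without raising.
3. finally always runs: `elements.append('M')` → elements = ['N', 'M'].
Result: ['N', 'M']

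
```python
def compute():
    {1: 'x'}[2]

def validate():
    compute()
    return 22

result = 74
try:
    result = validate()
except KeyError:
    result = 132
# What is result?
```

Step-by-step execution trace:
1. result starts at 74.
2. try: `validate()` calls `compute()`.
3. `compute()` evaluates `{1: 'x'}[2]`, which raises KeyError; it propagates through validate (uncaught).
4. `return 22` in validate is not reached; the assignment to result does not complete.
5. `except KeyError` matches → result = 132.
Result: 132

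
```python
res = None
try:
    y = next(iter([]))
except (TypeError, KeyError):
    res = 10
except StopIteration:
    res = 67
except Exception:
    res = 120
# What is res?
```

Step-by-step execution trace:
1. `y = next(iter([]))` raises StopIteration.
2. `except (TypeError, KeyError)` does not match StopIteration; skipped.
3. `except StopIteration` matches (exact type match) → res = 67.
4. `except Exception` is not reached.
Result: 67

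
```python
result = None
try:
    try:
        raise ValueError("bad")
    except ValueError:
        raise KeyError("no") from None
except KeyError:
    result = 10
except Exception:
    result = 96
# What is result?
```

Step-by-step execution trace:
1. Inner try raises ValueError; inner `except ValueError` catches it.
2. `raise KeyError(...) from None` raises KeyError (from None suppresses __context__, but the active exception is still KeyError).
3. Outer `except KeyError` matches → result = 10.
4. `except Exception` is not reached.
Result: 10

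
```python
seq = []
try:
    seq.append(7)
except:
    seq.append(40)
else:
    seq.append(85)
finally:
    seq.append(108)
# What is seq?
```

Step-by-step execution trace:
1. try: `seq.append(7)` → seq = [7]. No exception raised.
2. `except` is skipped.
3. `else` runs: `seq.append(85)` → seq = [7, 85].
4. `finally` always runs: `seq.append(108)` → seq = [7, 85, 108].
Result: [7, 85, 108]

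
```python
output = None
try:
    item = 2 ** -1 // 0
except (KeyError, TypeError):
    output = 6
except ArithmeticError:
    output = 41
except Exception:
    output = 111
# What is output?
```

Step-by-step execution trace:
1. `item = 2 ** -1 // 0` raises ZeroDivisionError.
2. `except (KeyError, TypeError)` does not match ZeroDivisionError; skipped.
3. `except ArithmeticError` matches (ZeroDivisionError is a subclass of ArithmeticError) → output = 41.
4. `except Exception` is not reached.
Result: 41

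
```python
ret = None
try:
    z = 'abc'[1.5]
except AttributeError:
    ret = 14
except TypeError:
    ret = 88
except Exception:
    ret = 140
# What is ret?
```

Step-by-step execution trace:
1. `z = 'abc'[1.5]` raises TypeError.
2. `except AttributeError` does not match TypeError; skipped.
3. `except TypeError` matches → ret = 88.
4. Remaining except clauses are skipped.
Result: 88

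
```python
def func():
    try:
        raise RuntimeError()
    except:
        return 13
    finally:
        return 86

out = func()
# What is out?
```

Step-by-step execution trace:
1. `func()` enters try: `raise RuntimeError()` raises RuntimeError.
2. bare `except` matches → `return 13` sets pending return value 13.
3. Before returning, `finally: return 86` runs and overrides the pending return.
4. func() returns 86 → out = 86.
Result: 86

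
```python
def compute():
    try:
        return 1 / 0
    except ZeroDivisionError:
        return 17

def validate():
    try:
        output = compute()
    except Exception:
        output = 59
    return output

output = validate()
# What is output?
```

Step-by-step execution trace:
1. `validate()` calls `compute()`.
2. In compute: `1 / 0` raises ZeroDivisionError; `except ZeroDivisionError` catches it → returns 17.
3. In validate: `output = compute()` → output = 17. No exception reaches validate.
4. `except Exception` is skipped; validate returns 17.
5. output = 17.
Result: 17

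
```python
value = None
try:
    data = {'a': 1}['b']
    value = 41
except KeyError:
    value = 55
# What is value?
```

Step-by-step execution trace:
1. `data = {'a': 1}['b']` raises KeyError.
2. `value = 41` is not reached.
3. `except KeyError` matches → value = 55.
Result: 55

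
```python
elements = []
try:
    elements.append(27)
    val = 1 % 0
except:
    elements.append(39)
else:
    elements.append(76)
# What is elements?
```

Step-by-step execution trace:
1. try: `elements.append(27)` → elements = [27].
2. `val = 1 % 0` raises ZeroDivisionError.
3. bare `except` matches → `elements.append(39)` → elements = [27, 39].
4. `else` is skipped (an exception was raised).
Result: [27, 39]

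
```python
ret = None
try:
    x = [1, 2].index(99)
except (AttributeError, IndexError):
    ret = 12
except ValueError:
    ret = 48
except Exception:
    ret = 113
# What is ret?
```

Step-by-step execution trace:
1. `x = [1, 2].index(99)` raises ValueError.
2. `except (AttributeError, IndexError)` does not match ValueError; skipped.
3. `except ValueError` matches (exact type match) → ret = 48.
4. `except Exception` is not reached.
Result: 48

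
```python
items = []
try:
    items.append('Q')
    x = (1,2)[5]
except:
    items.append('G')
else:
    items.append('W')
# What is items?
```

Step-by-step execution trace:
1. try: `items.append('Q')` → items = ['Q'].
2. `x = (1,2)[5]` raises IndexError.
3. bare `except` matches → `items.append('G')` → items = ['Q', 'G'].
4. `else` is skipped (an exception was raised).
Result: ['Q', 'G']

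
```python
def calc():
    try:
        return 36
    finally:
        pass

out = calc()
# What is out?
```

Step-by-step execution trace:
1. `calc()` enters try: `return 36` sets pending return value 36.
2. Before returning, `finally: pass` runs (no effect).
3. calc() returns 36 → out = 36.
Result: 36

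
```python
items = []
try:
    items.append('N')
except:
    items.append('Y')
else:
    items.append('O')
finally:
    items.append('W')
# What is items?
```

Step-by-step execution trace:
1. try: `items.append('N')` → items = ['N']. No exception raised.
2. `except` is skipped.
3. `else` runs: `items.append('O')` → items = ['N', 'O'].
4. `finally` always runs: `items.append('W')` → items = ['N', 'O', 'W'].
Result: ['N', 'O', 'W']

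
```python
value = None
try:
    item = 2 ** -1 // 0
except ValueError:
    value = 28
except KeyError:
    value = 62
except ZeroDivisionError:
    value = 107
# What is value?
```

Step-by-step execution trace:
1. `item = 2 ** -1 // 0` raises ZeroDivisionError.
2. `except ValueError` does not match ZeroDivisionError; skipped.
3. `except KeyError` does not match ZeroDivisionError; skipped.
4. `except ZeroDivisionError` matches → value = 107.
Result: 107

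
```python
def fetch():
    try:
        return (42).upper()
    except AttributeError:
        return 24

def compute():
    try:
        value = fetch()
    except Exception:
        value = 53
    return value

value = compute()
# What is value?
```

Step-by-step execution trace:
1. `compute()` calls `fetch()`.
2. In fetch: `(42).upper()` raises AttributeError; `except AttributeError` catches it → returns 24.
3. In compute: `value = fetch()` → value = 24. No exception reaches compute.
4. `except Exception` is skipped; compute returns 24.
5. value = 24.
Result: 24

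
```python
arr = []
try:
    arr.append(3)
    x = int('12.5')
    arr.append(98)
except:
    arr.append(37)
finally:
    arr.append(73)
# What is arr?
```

Step-by-step execution trace:
1. try: `arr.append(3)` → arr = [3].
2. `x = int('12.5')` raises ValueError; `arr.append(98)` is not reached.
3. bare `except` matches → `arr.append(37)` → arr = [3, 37].
4. finally always runs: `arr.append(73)` → arr = [3, 37, 73].
Result: [3, 37, 73]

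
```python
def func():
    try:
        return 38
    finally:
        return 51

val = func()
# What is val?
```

Step-by-step execution trace:
1. `func()` enters try: `return 38` sets pending return value 38.
2. Before returning, `finally: return 51` runs and overrides the pending return.
3. func() returns 51 → val = 51.
Result: 51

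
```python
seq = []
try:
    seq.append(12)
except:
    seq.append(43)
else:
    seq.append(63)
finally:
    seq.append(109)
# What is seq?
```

Step-by-step execution trace:
1. try: `seq.append(12)` → seq = [12]. No exception raised.
2. `except` is skipped.
3. `else` runs: `seq.append(63)` → seq = [12, 63].
4. `finally` always runs: `seq.append(109)` → seq = [12, 63, 109].
Result: [12, 63, 109]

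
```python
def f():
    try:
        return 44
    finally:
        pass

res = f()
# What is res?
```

Step-by-step execution trace:
1. `f()` enters try: `return 44` sets pending return value 44.
2. Before returning, `finally: pass` runs (no effect).
3. f() returns 44 → res = 44.
Result: 44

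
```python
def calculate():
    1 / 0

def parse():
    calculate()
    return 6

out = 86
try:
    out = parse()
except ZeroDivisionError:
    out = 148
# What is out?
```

Step-by-step execution trace:
1. out starts at 86.
2. try: `parse()` calls `calculate()`.
3. `calculate()` evaluates `1 / 0`, which raises ZeroDivisionError; it propagates through parse (uncaught).
4. `return 6` in parse is not reached; the assignment to out does not complete.
5. `except ZeroDivisionError` matches → out = 148.
Result: 148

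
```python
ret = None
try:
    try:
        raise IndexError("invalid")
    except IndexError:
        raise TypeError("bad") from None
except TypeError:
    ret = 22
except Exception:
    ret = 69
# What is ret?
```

Step-by-step execution trace:
1. Inner try raises IndexError; inner `except IndexError` catches it.
2. `raise TypeError(...) from None` raises TypeError (from None suppresses __context__, but the active exception is still TypeError).
3. Outer `except TypeError` matches → ret = 22.
4. `except Exception` is not reached.
Result: 22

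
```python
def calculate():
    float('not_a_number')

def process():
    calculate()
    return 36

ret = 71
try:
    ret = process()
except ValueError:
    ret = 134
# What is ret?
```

Step-by-step execution trace:
1. ret starts at 71.
2. try: `process()` calls `calculate()`.
3. `calculate()` evaluates `float('not_a_number')`, which raises ValueError; it propagates through process (uncaught).
4. `return 36` in process is not reached; the assignment to ret does not complete.
5. `except ValueError` matches → ret = 134.
Result: 134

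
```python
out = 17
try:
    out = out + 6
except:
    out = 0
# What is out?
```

Step-by-step execution trace:
1. out starts at 17.
2. try: `out = out + 6` → out = 23. No exception raised.
3. `except` is skipped.
Result: 23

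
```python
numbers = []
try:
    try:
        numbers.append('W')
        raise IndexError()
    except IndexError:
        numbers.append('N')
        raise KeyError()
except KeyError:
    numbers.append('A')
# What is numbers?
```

Step-by-step execution trace:
1. Inner try: `numbers.append('W')` → numbers = ['W'].
2. `raise IndexError()` raises IndexError.
3. Inner `except IndexError` matches → `numbers.append('N')` → numbers = ['W', 'N'].
4. `raise KeyError()` raises KeyError; propagates to outer try.
5. Outer `except KeyError` matches → `numbers.append('A')` → numbers = ['W', 'N', 'A'].
Result: ['W', 'N', 'A']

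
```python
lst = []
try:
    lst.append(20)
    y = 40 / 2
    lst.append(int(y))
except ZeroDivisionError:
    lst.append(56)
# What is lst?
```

Step-by-step execution trace:
1. try: `lst.append(20)` → lst = [20].
2. `y = 40 / 2` → y = 20.0. No exception raised.
3. `lst.append(int(y))` → lst = [20, 20].
4. `except ZeroDivisionError` is skipped (no exception was raised).
Result: [20, 20]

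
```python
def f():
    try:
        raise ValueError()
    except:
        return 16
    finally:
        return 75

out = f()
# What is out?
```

Step-by-step execution trace:
1. `f()` enters try: `raise ValueError()` raises ValueError.
2. bare `except` matches → `return 16` sets pending return value 16.
3. Before returning, `finally: return 75` runs and overrides the pending return.
4. f() returns 75 → out = 75.
Result: 75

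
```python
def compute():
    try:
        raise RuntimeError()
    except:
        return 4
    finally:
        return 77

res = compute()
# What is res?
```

Step-by-step execution trace:
1. `compute()` enters try: `raise RuntimeError()` raises RuntimeError.
2. bare `except` matches → `return 4` sets pending return value 4.
3. Before returning, `finally: return 77` runs and overrides the pending return.
4. compute() returns 77 → res = 77.
Result: 77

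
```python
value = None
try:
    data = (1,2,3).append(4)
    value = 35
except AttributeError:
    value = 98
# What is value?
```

Step-by-step execution trace:
1. `data = (1,2,3).append(4)` raises AttributeError.
2. `value = 35` is not reached.
3. `except AttributeError` matches → value = 98.
Result: 98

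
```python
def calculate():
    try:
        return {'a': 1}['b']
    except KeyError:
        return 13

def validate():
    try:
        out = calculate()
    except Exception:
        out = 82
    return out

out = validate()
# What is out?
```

Step-by-step execution trace:
1. `validate()` calls `calculate()`.
2. In calculate: `{'a': 1}['b']` raises KeyError; `except KeyError` catches it → returns 13.
3. In validate: `out = calculate()` → out = 13. No exception reaches validate.
4. `except Exception` is skipped; validate returns 13.
5. out = 13.
Result: 13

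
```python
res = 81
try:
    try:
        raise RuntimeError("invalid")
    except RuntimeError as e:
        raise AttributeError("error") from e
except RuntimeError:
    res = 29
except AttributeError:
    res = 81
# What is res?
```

Step-by-step execution trace:
1. Inner try raises RuntimeError; inner `except RuntimeError as e` catches it.
2. `raise AttributeError(...) from e` raises AttributeError (RuntimeError is attached as __cause__, but only AttributeError is active).
3. Outer `except RuntimeError` does not match AttributeError; skipped.
4. Outer `except AttributeError` matches → res = 81.
Result: 81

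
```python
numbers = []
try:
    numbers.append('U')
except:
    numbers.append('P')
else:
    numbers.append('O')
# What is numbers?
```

Step-by-step execution trace:
1. try: `numbers.append('U')` → numbers = ['U']. No exception raised.
2. `except` is skipped.
3. `else` runs (try completed without exception): `numbers.append('O')` → numbers = ['U', 'O'].
Result: ['U', 'O']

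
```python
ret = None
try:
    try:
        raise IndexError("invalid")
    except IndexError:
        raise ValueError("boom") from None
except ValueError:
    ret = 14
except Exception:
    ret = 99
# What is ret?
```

Step-by-step execution trace:
1. Inner try raises IndexError; inner `except IndexError` catches it.
2. `raise ValueError(...) from None` raises ValueError (from None suppresses __context__, but the active exception is still ValueError).
3. Outer `except ValueError` matches → ret = 14.
4. `except Exception` is not reached.
Result: 14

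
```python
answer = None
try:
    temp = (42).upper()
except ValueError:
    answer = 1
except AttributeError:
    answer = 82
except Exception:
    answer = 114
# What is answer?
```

Step-by-step execution trace:
1. `temp = (42).upper()` raises AttributeError.
2. `except ValueError` does not match AttributeError; skipped.
3. `except AttributeError` matches → answer = 82.
4. Remaining except clauses are skipped.
Result: 82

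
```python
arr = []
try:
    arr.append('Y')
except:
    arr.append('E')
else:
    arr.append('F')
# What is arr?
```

Step-by-step execution trace:
1. try: `arr.append('Y')` → arr = ['Y']. No exception raised.
2. `except` is skipped.
3. `else` runs (try completed without exception): `arr.append('F')` → arr = ['Y', 'F'].
Result: ['Y', 'F']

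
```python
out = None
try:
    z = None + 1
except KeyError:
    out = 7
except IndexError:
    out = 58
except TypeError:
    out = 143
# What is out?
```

Step-by-step execution trace:
1. `z = None + 1` raises TypeError.
2. `except KeyError` does not match TypeError; skipped.
3. `except IndexError` does not match TypeError; skipped.
4. `except TypeError` matches → out = 143.
Result: 143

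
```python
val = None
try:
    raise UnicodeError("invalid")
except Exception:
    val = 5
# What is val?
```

Step-by-step execution trace:
1. `raise UnicodeError(...)` raises UnicodeError.
2. `except Exception` matches (UnicodeError is a subclass of Exception) → val = 5.
Result: 5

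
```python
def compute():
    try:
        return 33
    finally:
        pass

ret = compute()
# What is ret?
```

Step-by-step execution trace:
1. `compute()` enters try: `return 33` sets pending return value 33.
2. Before returning, `finally: pass` runs (no effect).
3. compute() returns 33 → ret = 33.
Result: 33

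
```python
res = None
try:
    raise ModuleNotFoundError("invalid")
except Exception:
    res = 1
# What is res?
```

Step-by-step execution trace:
1. `raise ModuleNotFoundError(...)` raises ModuleNotFoundError.
2. `except Exception` matches (ModuleNotFoundError is a subclass of Exception) → res = 1.
Result: 1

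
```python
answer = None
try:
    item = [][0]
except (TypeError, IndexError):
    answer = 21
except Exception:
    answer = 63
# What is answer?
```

Step-by-step execution trace:
1. `item = [][0]` raises IndexError.
2. `except (TypeError, IndexError)` matches (IndexError is in the tuple) → answer = 21.
3. `except Exception` is not reached.
Result: 21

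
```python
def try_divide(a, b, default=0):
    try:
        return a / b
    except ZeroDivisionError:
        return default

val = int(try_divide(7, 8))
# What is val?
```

Step-by-step execution trace:
1. `try_divide(7, 8)` enters try: `return 7 / 8` → returns 0.875. No exception raised.
2. `except ZeroDivisionError` is skipped.
3. `int(0.875)` → 0 → val = 0.
Result: 0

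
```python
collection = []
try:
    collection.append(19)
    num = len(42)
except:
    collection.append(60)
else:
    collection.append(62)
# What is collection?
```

Step-by-step execution trace:
1. try: `collection.append(19)` → collection = [19].
2. `num = len(42)` raises TypeError.
3. bare `except` matches → `collection.append(60)` → collection = [19, 60].
4. `else` is skipped (an exception was raised).
Result: [19, 60]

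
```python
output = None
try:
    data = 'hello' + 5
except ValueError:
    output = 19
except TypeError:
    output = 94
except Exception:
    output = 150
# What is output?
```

Step-by-step execution trace:
1. `data = 'hello' + 5` raises TypeError.
2. `except ValueError` does not match TypeError; skipped.
3. `except TypeError` matches → output = 94.
4. Remaining except clauses are skipped.
Result: 94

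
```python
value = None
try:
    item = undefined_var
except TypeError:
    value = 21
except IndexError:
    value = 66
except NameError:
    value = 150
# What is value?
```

Step-by-step execution trace:
1. `item = undefined_var` raises NameError.
2. `except TypeError` does not match NameError; skipped.
3. `except IndexError` does not match NameError; skipped.
4. `except NameError` matches → value = 150.
Result: 150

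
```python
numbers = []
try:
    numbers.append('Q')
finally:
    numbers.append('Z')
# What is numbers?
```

Step-by-step execution trace:
1. try: `numbers.append('Q')` → numbers = ['Q'].
2. The try body completes without raising.
3. finally always runs: `numbers.append('Z')` → numbers = ['Q', 'Z'].
Result: ['Q', 'Z']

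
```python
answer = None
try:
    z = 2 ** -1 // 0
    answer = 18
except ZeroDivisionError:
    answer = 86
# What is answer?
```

Step-by-step execution trace:
1. `z = 2 ** -1 // 0` raises ZeroDivisionError.
2. `answer = 18` is not reached.
3. `except ZeroDivisionError` matches → answer = 86.
Result: 86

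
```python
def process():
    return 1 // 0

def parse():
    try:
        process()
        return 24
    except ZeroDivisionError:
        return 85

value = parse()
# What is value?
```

Step-by-step execution trace:
1. `parse()` calls `process()`.
2. `process()` evaluates `1 // 0`, which raises ZeroDivisionError; it propagates to the caller.
3. `return 24` is not reached.
4. `except ZeroDivisionError` in parse matches → returns 85.
5. value = 85.
Result: 85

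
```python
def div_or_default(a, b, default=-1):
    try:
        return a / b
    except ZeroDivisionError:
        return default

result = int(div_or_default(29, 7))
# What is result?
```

Step-by-step execution trace:
1. `div_or_default(29, 7)` enters try: `return 29 / 7` → returns 4.142857142857143. No exception raised.
2. `except ZeroDivisionError` is skipped.
3. `int(4.142857142857143)` → 4 → result = 4.
Result: 4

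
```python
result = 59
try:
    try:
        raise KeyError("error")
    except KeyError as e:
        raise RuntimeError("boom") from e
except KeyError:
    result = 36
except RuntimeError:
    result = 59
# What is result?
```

Step-by-step execution trace:
1. Inner try raises KeyError; inner `except KeyError as e` catches it.
2. `raise RuntimeError(...) from e` raises RuntimeError (KeyError is attached as __cause__, but only RuntimeError is active).
3. Outer `except KeyError` does not match RuntimeError; skipped.
4. Outer `except RuntimeError` matches → result = 59.
Result: 59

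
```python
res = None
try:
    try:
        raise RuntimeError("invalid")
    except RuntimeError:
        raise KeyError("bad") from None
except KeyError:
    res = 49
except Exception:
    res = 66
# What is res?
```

Step-by-step execution trace:
1. Inner try raises RuntimeError; inner `except RuntimeError` catches it.
2. `raise KeyError(...) from None` raises KeyError (from None suppresses __context__, but the active exception is still KeyError).
3. Outer `except KeyError` matches → res = 49.
4. `except Exception` is not reached.
Result: 49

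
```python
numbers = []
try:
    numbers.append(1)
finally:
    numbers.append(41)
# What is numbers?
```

Step-by-step execution trace:
1. try: `numbers.append(1)` → numbers = [1].
2. The try body completes without raising.
3. finally always runs: `numbers.append(41)` → numbers = [1, 41].
Result: [1, 41]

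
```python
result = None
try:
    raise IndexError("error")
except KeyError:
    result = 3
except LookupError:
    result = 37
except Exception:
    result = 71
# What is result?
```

Step-by-step execution trace:
1. `raise IndexError(...)` raises IndexError.
2. `except KeyError` does not match (IndexError is not a subclass of KeyError); skipped.
3. `except LookupError` matches (IndexError is a subclass of LookupError) → result = 37.
4. `except Exception` is not reached.
Result: 37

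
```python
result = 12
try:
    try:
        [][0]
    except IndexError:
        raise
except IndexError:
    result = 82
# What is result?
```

Step-by-step execution trace:
1. Inner try: `[][0]` raises IndexError.
2. Inner `except IndexError` matches; bare `raise` re-raises the same IndexError.
3. Outer `except IndexError` matches → result = 82.
Result: 82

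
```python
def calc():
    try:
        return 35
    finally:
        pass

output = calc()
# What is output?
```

Step-by-step execution trace:
1. `calc()` enters try: `return 35` sets pending return value 35.
2. Before returning, `finally: pass` runs (no effect).
3. calc() returns 35 → output = 35.
Result: 35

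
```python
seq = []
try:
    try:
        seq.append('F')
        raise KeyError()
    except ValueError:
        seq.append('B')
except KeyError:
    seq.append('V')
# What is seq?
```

Step-by-step execution trace:
1. Inner try: `seq.append('F')` → seq = ['F'].
2. `raise KeyError()` raises KeyError.
3. Inner `except ValueError` does not match KeyError; exception propagates to outer try.
4. Outer `except KeyError` matches → `seq.append('V')` → seq = ['F', 'V'].
Result: ['F', 'V']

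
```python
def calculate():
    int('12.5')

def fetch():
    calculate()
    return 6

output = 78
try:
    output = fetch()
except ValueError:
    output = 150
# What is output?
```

Step-by-step execution trace:
1. output starts at 78.
2. try: `fetch()` calls `calculate()`.
3. `calculate()` evaluates `int('12.5')`, which raises ValueError; it propagates through fetch (uncaught).
4. `return 6` in fetch is not reached; the assignment to output does not complete.
5. `except ValueError` matches → output = 150.
Result: 150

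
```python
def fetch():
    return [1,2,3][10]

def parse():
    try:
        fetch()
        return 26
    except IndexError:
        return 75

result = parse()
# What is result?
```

Step-by-step execution trace:
1. `parse()` calls `fetch()`.
2. `fetch()` evaluates `[1,2,3][10]`, which raises IndexError; it propagates to the caller.
3. `return 26` is not reached.
4. `except IndexError` in parse matches → returns 75.
5. result = 75.
Result: 75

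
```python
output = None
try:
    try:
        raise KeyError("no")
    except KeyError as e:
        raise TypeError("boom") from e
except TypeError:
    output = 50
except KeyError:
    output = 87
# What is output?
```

Step-by-step execution trace:
1. Inner try raises KeyError; inner `except KeyError as e` catches it.
2. `raise TypeError(...) from e` raises TypeError (KeyError is attached as __cause__, but only TypeError is active).
3. Outer `except TypeError` matches → output = 50.
4. `except KeyError` is not reached.
Result: 50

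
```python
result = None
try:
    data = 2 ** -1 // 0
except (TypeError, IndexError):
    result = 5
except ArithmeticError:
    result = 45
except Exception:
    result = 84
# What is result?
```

Step-by-step execution trace:
1. `data = 2 ** -1 // 0` raises ZeroDivisionError.
2. `except (TypeError, IndexError)` does not match ZeroDivisionError; skipped.
3. `except ArithmeticError` matches (ZeroDivisionError is a subclass of ArithmeticError) → result = 45.
4. `except Exception` is not reached.
Result: 45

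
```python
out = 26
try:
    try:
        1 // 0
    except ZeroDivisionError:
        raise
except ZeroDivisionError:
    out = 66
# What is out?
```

Step-by-step execution trace:
1. Inner try: `1 // 0` raises ZeroDivisionError.
2. Inner `except ZeroDivisionError` matches; bare `raise` re-raises the same ZeroDivisionError.
3. Outer `except ZeroDivisionError` matches → out = 66.
Result: 66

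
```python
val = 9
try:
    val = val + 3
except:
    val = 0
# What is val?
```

Step-by-step execution trace:
1. val starts at 9.
2. try: `val = val + 3` → val = 12. No exception raised.
3. `except` is skipped.
Result: 12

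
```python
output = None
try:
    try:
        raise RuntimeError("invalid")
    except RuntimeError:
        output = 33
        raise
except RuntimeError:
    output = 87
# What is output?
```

Step-by-step execution trace:
1. Inner try: `raise RuntimeError("invalid")` raises RuntimeError.
2. Inner `except RuntimeError` matches → output = 33.
3. bare `raise` re-raises the same RuntimeError.
4. Outer `except RuntimeError` matches → output = 87.
Result: 87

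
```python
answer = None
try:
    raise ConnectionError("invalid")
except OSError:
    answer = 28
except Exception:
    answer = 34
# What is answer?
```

Step-by-step execution trace:
1. `raise ConnectionError(...)` raises ConnectionError.
2. `except OSError` matches (ConnectionError is a subclass of OSError) → answer = 28.
3. `except Exception` is not reached.
Result: 28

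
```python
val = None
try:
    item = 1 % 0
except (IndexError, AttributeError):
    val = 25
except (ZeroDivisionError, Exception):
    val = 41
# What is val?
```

Step-by-step execution trace:
1. `item = 1 % 0` raises ZeroDivisionError.
2. `except (IndexError, AttributeError)` does not match ZeroDivisionError; skipped.
3. `except (ZeroDivisionError, Exception)` matches (ZeroDivisionError is in the tuple) → val = 41.
Result: 41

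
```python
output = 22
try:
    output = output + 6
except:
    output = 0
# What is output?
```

Step-by-step execution trace:
1. output starts at 22.
2. try: `output = output + 6` → output = 28. No exception raised.
3. `except` is skipped.
Result: 28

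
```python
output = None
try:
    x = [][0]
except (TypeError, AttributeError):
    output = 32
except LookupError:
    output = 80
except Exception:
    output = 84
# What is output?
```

Step-by-step execution trace:
1. `x = [][0]` raises IndexError.
2. `except (TypeError, AttributeError)` does not match IndexError; skipped.
3. `except LookupError` matches (IndexError is a subclass of LookupError) → output = 80.
4. `except Exception` is not reached.
Result: 80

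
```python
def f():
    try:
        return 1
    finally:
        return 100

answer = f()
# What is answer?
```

Step-by-step execution trace:
1. `f()` enters try: `return 1` sets pending return value 1.
2. Before returning, `finally: return 100` runs and overrides the pending return.
3. f() returns 100 → answer = 100.
Result: 100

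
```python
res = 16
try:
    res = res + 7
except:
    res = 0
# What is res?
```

Step-by-step execution trace:
1. res starts at 16.
2. try: `res = res + 7` → res = 23. No exception raised.
3. `except` is skipped.
Result: 23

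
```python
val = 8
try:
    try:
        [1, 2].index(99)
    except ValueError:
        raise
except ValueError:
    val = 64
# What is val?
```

Step-by-step execution trace:
1. Inner try: `[1, 2].index(99)` raises ValueError.
2. Inner `except ValueError` matches; bare `raise` re-raises the same ValueError.
3. Outer `except ValueError` matches → val = 64.
Result: 64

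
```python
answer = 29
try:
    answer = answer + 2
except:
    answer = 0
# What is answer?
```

Step-by-step execution trace:
1. answer starts at 29.
2. try: `answer = answer + 2` → answer = 31. No exception raised.
3. `except` is skipped.
Result: 31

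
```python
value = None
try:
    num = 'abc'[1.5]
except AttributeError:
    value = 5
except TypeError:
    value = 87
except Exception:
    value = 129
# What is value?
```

Step-by-step execution trace:
1. `num = 'abc'[1.5]` raises TypeError.
2. `except AttributeError` does not match TypeError; skipped.
3. `except TypeError` matches → value = 87.
4. Remaining except clauses are skipped.
Result: 87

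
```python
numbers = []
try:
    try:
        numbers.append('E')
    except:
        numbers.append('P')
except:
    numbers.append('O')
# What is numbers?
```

Step-by-step execution trace:
1. Inner try: `numbers.append('E')` → numbers = ['E']. No exception raised.
2. Inner `except` is skipped.
3. Inner try completes normally; outer `except` is skipped.
Result: ['E']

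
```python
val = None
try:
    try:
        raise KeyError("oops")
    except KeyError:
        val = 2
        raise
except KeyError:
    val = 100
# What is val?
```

Step-by-step execution trace:
1. Inner try: `raise KeyError("oops")` raises KeyError.
2. Inner `except KeyError` matches → val = 2.
3. bare `raise` re-raises the same KeyError.
4. Outer `except KeyError` matches → val = 100.
Result: 100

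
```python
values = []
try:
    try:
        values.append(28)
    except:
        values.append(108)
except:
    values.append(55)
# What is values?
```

Step-by-step execution trace:
1. Inner try: `values.append(28)` → values = [28]. No exception raised.
2. Inner `except` is skipped.
3. Inner try completes normally; outer `except` is skipped.
Result: [28]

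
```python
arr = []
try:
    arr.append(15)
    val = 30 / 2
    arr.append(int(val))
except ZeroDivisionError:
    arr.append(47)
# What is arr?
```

Step-by-step execution trace:
1. try: `arr.append(15)` → arr = [15].
2. `val = 30 / 2` → val = 15.0. No exception raised.
3. `arr.append(int(val))` → arr = [15, 15].
4. `except ZeroDivisionError` is skipped (no exception was raised).
Result: [15, 15]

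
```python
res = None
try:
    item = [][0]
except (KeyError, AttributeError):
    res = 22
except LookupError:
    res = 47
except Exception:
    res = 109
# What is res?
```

Step-by-step execution trace:
1. `item = [][0]` raises IndexError.
2. `except (KeyError, AttributeError)` does not match IndexError; skipped.
3. `except LookupError` matches (IndexError is a subclass of LookupError) → res = 47.
4. `except Exception` is not reached.
Result: 47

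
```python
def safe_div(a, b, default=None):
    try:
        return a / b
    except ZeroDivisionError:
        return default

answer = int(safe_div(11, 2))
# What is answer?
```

Step-by-step execution trace:
1. `safe_div(11, 2)` enters try: `return 11 / 2` → returns 5.5. No exception raised.
2. `except ZeroDivisionError` is skipped.
3. `int(5.5)` → 5 → answer = 5.
Result: 5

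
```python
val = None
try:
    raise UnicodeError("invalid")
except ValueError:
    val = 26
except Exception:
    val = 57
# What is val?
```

Step-by-step execution trace:
1. `raise UnicodeError(...)` raises UnicodeError.
2. `except ValueError` matches (UnicodeError is a subclass of ValueError) → val = 26.
3. `except Exception` is not reached.
Result: 26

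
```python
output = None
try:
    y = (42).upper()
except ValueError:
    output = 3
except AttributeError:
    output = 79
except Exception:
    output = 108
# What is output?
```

Step-by-step execution trace:
1. `y = (42).upper()` raises AttributeError.
2. `except ValueError` does not match AttributeError; skipped.
3. `except AttributeError` matches → output = 79.
4. Remaining except clauses are skipped.
Result: 79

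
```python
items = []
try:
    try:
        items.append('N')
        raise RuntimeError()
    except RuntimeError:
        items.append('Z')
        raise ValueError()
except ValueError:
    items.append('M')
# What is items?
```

Step-by-step execution trace:
1. Inner try: `items.append('N')` → items = ['N'].
2. `raise RuntimeError()` raises RuntimeError.
3. Inner `except RuntimeError` matches → `items.append('Z')` → items = ['N', 'Z'].
4. `raise ValueError()` raises ValueError; propagates to outer try.
5. Outer `except ValueError` matches → `items.append('M')` → items = ['N', 'Z', 'M'].
Result: ['N', 'Z', 'M']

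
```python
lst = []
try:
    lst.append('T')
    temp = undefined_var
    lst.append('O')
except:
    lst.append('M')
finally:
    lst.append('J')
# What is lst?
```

Step-by-step execution trace:
1. try: `lst.append('T')` → lst = ['T'].
2. `temp = undefined_var` raises NameError; `lst.append('O')` is not reached.
3. bare `except` matches → `lst.append('M')` → lst = ['T', 'M'].
4. finally always runs: `lst.append('J')` → lst = ['T', 'M', 'J'].
Result: ['T', 'M', 'J']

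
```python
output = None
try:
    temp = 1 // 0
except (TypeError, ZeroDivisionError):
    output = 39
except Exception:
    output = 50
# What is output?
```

Step-by-step execution trace:
1. `temp = 1 // 0` raises ZeroDivisionError.
2. `except (TypeError, ZeroDivisionError)` matches (ZeroDivisionError is in the tuple) → output = 39.
3. `except Exception` is not reached.
Result: 39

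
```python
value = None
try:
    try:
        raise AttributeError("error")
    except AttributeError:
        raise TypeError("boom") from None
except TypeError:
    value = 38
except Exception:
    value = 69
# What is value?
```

Step-by-step execution trace:
1. Inner try raises AttributeError; inner `except AttributeError` catches it.
2. `raise TypeError(...) from None` raises TypeError (from None suppresses __context__, but the active exception is still TypeError).
3. Outer `except TypeError` matches → value = 38.
4. `except Exception` is not reached.
Result: 38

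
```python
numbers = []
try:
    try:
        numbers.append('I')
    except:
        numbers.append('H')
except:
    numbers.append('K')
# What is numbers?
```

Step-by-step execution trace:
1. Inner try: `numbers.append('I')` → numbers = ['I']. No exception raised.
2. Inner `except` is skipped.
3. Inner try completes normally; outer `except` is skipped.
Result: ['I']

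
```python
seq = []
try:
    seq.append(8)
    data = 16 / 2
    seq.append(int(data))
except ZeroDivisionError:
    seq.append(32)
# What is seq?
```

Step-by-step execution trace:
1. try: `seq.append(8)` → seq = [8].
2. `data = 16 / 2` → data = 8.0. No exception raised.
3. `seq.append(int(data))` → seq = [8, 8].
4. `except ZeroDivisionError` is skipped (no exception was raised).
Result: [8, 8]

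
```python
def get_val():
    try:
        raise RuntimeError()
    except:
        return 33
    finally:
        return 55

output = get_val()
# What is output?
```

Step-by-step execution trace:
1. `get_val()` enters try: `raise RuntimeError()` raises RuntimeError.
2. bare `except` matches → `return 33` sets pending return value 33.
3. Before returning, `finally: return 55` runs and overrides the pending return.
4. get_val() returns 55 → output = 55.
Result: 55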